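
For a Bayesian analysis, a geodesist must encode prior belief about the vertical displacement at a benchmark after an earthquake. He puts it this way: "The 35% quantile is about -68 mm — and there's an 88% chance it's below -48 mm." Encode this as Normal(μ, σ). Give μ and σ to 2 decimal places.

For Normal(μ,σ), the p-quantile is μ + z_p·σ. Here z_{0.35} = -0.3853, z_{0.88} = 1.175.
So -68 = μ − 0.3853σ and -48 = μ + 1.175σ.
Subtracting: σ = (-48 − -68)/(1.175 − (-0.3853)) = 12.82.
Then μ = -68 − (-0.3853)·12.82 = -63.06.

μ = -63.06, σ = 12.82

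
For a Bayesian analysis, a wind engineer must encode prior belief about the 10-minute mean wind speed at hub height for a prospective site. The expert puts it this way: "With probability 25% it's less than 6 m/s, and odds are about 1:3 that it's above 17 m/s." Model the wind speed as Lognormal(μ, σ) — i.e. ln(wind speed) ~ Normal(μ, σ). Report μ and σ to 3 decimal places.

μ ≈ 2.312, σ ≈ 0.772

If T ~ Lognormal(μ,σ) then ln T ~ Normal(μ,σ), so the p-quantile of ln T is μ + z_p·σ.
ln(6) = 1.792 and ln(17) = 2.833; z_{0.25} = -0.6745, z_{0.75} = 0.6745.
σ = (2.833 − 1.792)/(0.6745 − (-0.6745)) = 0.772.
μ = 1.792 − (-0.6745)·0.772 = 2.312.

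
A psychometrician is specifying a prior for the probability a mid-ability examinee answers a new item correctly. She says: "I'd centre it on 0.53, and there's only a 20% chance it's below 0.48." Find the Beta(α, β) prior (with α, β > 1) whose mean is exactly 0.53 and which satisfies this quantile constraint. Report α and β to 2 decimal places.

α ≈ 37.36, β ≈ 33.13

With mean 0.53 fixed, write α = 0.53s, β = 0.47s where s = α+β.
Need P(θ < 0.48) = 0.2 under Beta(0.53s, 0.47s). Normal approximation: (q−m)/√(m(1−m)/s) ≈ z_{0.2} = -0.842, so s ≈ 0.53·0.47·(-0.842)²/(0.48−0.53)² = 70.6.
At s = 70.6: P(θ<0.48) ≈ 0.200. Adjusting to match 0.2 gives s ≈ 70.49.
So α = 0.53·70.49 ≈ 37.36, β = 0.47·70.49 ≈ 33.13.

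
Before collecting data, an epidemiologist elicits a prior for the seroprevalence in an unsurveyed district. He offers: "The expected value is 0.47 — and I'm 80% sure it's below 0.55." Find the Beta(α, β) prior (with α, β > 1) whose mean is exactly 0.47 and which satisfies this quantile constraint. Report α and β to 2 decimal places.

With mean 0.47 fixed, write α = 0.47s, β = 0.53s where s = α+β.
Need P(θ < 0.55) = 0.8 under Beta(0.47s, 0.53s). Normal approximation: (q−m)/√(m(1−m)/s) ≈ z_{0.8} = 0.842, so s ≈ 0.47·0.53·(0.842)²/(0.55−0.47)² = 27.6.
At s = 27.6: P(θ<0.55) ≈ 0.800. Adjusting to match 0.8 gives s ≈ 27.56.
So α = 0.47·27.56 ≈ 12.96, β = 0.53·27.56 ≈ 14.61.

α ≈ 12.96, β ≈ 14.61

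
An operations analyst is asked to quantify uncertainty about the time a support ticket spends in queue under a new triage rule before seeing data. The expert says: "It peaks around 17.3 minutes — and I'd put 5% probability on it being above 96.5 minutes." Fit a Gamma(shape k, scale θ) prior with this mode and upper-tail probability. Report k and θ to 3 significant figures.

Gamma(k,θ) with k>1 has mode (k−1)θ, so θ = 17.3/(k−1).
Need P(X < 96.5) = 0.95 with θ tied to k this way. Start at k = 2, θ = 17.3: P(X<96.5) ≈ 0.975.
Too high — lower k to spread out. Iterating converges to k ≈ 1.79.
Then θ = 17.3/(1.79−1) ≈ 22.

k ≈ 1.79, θ ≈ 22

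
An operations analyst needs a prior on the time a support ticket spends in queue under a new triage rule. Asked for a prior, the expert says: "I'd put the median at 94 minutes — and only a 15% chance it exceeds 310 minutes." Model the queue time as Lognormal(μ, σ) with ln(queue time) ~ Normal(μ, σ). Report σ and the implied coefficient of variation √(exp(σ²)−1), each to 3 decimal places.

σ ≈ 1.151, CV ≈ 1.663

If T ~ Lognormal(μ,σ) then ln T ~ Normal(μ,σ), so the p-quantile of ln T is μ + z_p·σ.
ln(94) = 4.543 and ln(310) = 5.737; z_{0.5} = 0, z_{0.85} = 1.036.
σ = (5.737 − 4.543)/(1.036 − (0)) = 1.151.
μ = 4.543 − (0)·1.151 = 4.543.
CV = √(exp(σ²)−1) = √(exp(1.3256)−1) = 1.663.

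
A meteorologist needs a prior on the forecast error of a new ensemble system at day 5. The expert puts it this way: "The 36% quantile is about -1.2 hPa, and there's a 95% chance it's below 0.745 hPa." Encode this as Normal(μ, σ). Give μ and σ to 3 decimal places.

The p-quantile of Normal(μ,σ) is μ + z_p·σ, with z_{0.36} = -0.3585 and z_{0.95} = 1.645.
Eliminate σ: μ = (z₂·x₁ − z₁·x₂)/(z₂ − z₁) = (1.645·-1.2 − (-0.3585)·0.745)/2.003 = -0.852.
Then σ = (x₂ − x₁)/(z₂ − z₁) = (0.745 − -1.2)/2.003 = 0.971.

μ = -0.852, σ = 0.971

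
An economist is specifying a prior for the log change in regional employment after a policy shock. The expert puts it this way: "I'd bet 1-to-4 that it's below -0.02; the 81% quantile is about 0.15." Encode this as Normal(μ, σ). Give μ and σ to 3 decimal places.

The p-quantile of Normal(μ,σ) is μ + z_p·σ, with z_{0.2} = -0.8416 and z_{0.81} = 0.8779.
Eliminate σ: μ = (z₂·x₁ − z₁·x₂)/(z₂ − z₁) = (0.8779·-0.02 − (-0.8416)·0.15)/1.72 = 0.063.
Then σ = (x₂ − x₁)/(z₂ − z₁) = (0.15 − -0.02)/1.72 = 0.099.

μ = 0.063, σ = 0.099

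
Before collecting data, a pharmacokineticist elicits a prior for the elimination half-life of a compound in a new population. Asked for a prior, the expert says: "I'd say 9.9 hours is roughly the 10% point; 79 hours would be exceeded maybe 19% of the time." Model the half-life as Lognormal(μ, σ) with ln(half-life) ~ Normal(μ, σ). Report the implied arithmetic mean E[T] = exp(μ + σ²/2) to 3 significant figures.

E[T] ≈ 53.9 hours

If T ~ Lognormal(μ,σ) then ln T ~ Normal(μ,σ), so the p-quantile of ln T is μ + z_p·σ.
ln(9.9) = 2.293 and ln(79) = 4.369; z_{0.1} = -1.282, z_{0.81} = 0.8779.
σ = (4.369 − 2.293)/(0.8779 − (-1.282)) = 0.962.
μ = 2.293 − (-1.282)·0.962 = 3.525.
E[T] = exp(μ + σ²/2) = exp(3.525 + 0.4625) = 53.9 hours.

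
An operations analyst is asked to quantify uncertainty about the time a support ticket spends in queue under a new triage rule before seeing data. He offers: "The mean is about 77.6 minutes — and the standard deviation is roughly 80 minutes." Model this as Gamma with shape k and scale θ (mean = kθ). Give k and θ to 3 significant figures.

k ≈ 0.941, θ ≈ 82.5

For Gamma(k, scale θ): mean = kθ, variance = kθ², so CV = 1/√k.
CV = SD/mean = 80/77.6 = 1.031, hence k = 1/CV² = 0.941.
Then θ = mean/k = 77.6/0.941 = 82.5.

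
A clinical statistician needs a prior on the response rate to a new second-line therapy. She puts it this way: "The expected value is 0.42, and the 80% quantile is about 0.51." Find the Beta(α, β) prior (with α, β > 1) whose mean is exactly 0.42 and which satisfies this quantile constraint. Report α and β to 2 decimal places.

With mean 0.42 fixed, write α = 0.42s, β = 0.58s where s = α+β.
Need P(θ < 0.51) = 0.8 under Beta(0.42s, 0.58s). Normal approximation: (q−m)/√(m(1−m)/s) ≈ z_{0.8} = 0.842, so s ≈ 0.42·0.58·(0.842)²/(0.51−0.42)² = 21.3.
At s = 21.3: P(θ<0.51) ≈ 0.801. Adjusting to match 0.8 gives s ≈ 21.08.
So α = 0.42·21.08 ≈ 8.85, β = 0.58·21.08 ≈ 12.23.

α ≈ 8.85, β ≈ 12.23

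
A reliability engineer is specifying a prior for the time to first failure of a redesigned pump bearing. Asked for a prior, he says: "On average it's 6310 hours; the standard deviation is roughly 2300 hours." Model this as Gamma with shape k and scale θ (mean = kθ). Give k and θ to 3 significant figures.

For Gamma(k, scale θ): mean = kθ, variance = kθ², so CV = 1/√k.
CV = SD/mean = 2300/6310 = 0.3645, hence k = 1/CV² = 7.53.
Then θ = mean/k = 6310/7.53 = 838.

k ≈ 7.53, θ ≈ 838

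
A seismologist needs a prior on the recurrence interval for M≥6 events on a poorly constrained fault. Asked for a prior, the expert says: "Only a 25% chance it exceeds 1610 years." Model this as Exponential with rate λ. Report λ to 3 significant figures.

P(T > 1610.0) = e^(−λ·1610.0) = 0.25, so λ = −ln(0.25)/1610.0 = 0.000861.

λ ≈ 0.000861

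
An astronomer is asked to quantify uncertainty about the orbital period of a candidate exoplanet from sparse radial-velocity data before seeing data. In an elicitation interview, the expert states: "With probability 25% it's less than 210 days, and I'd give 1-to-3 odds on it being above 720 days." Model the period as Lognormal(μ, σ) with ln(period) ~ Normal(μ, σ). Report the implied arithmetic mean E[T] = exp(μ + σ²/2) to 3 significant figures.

If T ~ Lognormal(μ,σ) then ln T ~ Normal(μ,σ), so the p-quantile of ln T is μ + z_p·σ.
ln(210) = 5.347 and ln(720) = 6.579; z_{0.25} = -0.6745, z_{0.75} = 0.6745.
σ = (6.579 − 5.347)/(0.6745 − (-0.6745)) = 0.913.
μ = 5.347 − (-0.6745)·0.913 = 5.963.
E[T] = exp(μ + σ²/2) = exp(5.963 + 0.4171) = 590 days.

E[T] ≈ 590 days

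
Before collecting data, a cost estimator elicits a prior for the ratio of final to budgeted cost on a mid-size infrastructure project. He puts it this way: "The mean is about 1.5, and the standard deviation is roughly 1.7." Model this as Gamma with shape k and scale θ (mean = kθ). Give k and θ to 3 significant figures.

For Gamma(k, scale θ): mean = kθ, variance = kθ², so CV = 1/√k.
CV = SD/mean = 1.7/1.5 = 1.133, hence k = 1/CV² = 0.779.
Then θ = mean/k = 1.5/0.779 = 1.93.

k ≈ 0.779, θ ≈ 1.93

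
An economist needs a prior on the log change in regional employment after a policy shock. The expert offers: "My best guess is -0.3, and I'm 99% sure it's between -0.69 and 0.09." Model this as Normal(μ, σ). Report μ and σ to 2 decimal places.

A symmetric 99% interval runs μ ± z·σ with z = 2.576.
Half-width = 0.39, so σ = 0.39/2.576 = 0.15.
μ is the stated best guess, -0.30.

μ = -0.30, σ = 0.15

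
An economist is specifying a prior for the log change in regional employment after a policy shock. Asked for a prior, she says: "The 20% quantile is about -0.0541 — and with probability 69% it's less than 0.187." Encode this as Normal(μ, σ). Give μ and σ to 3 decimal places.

μ = 0.098, σ = 0.180

For Normal(μ,σ), the p-quantile is μ + z_p·σ. Here z_{0.2} = -0.8416, z_{0.69} = 0.4959.
So -0.0541 = μ − 0.8416σ and 0.187 = μ + 0.4959σ.
Subtracting: σ = (0.187 − -0.0541)/(0.4959 − (-0.8416)) = 0.180.
Then μ = -0.0541 − (-0.8416)·0.180 = 0.098.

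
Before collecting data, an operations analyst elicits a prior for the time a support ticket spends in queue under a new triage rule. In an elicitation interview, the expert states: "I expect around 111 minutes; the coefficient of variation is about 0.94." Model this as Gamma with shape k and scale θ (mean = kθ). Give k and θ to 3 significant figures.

k ≈ 1.13, θ ≈ 98.1

For Gamma(k, scale θ): mean = kθ, variance = kθ², so CV = 1/√k.
CV = 0.94, hence k = 1/CV² = 1.13.
Then θ = mean/k = 111/1.13 = 98.1.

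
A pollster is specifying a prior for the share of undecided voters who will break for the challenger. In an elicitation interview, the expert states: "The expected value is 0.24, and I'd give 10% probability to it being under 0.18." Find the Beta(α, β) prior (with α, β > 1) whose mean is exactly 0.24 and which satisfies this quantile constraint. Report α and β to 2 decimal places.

α ≈ 18.86, β ≈ 59.72

With mean 0.24 fixed, write α = 0.24s, β = 0.76s where s = α+β.
Need P(θ < 0.18) = 0.1 under Beta(0.24s, 0.76s). Normal approximation: (q−m)/√(m(1−m)/s) ≈ z_{0.1} = -1.28, so s ≈ 0.24·0.76·(-1.28)²/(0.18−0.24)² = 83.2.
At s = 83.2: P(θ<0.18) ≈ 0.093. Adjusting to match 0.1 gives s ≈ 78.58.
So α = 0.24·78.58 ≈ 18.86, β = 0.76·78.58 ≈ 59.72.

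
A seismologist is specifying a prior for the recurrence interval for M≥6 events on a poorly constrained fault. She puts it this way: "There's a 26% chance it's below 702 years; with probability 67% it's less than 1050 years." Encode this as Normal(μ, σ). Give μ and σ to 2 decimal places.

For Normal(μ,σ), the p-quantile is μ + z_p·σ. Here z_{0.26} = -0.6433, z_{0.67} = 0.4399.
So 702 = μ − 0.6433σ and 1050 = μ + 0.4399σ.
Subtracting: σ = (1050 − 702)/(0.4399 − (-0.6433)) = 321.25.
Then μ = 702 − (-0.6433)·321.25 = 908.68.

μ = 908.68, σ = 321.25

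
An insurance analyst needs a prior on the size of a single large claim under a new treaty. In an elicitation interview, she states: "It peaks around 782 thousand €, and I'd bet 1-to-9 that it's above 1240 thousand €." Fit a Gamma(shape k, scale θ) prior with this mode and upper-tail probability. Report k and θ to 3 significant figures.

Gamma(k,θ) with k>1 has mode (k−1)θ, so θ = 782/(k−1).
Need P(X < 1240) = 0.9 with θ tied to k this way. Start at k = 2, θ = 782: P(X<1240) ≈ 0.470.
Too low — raise k to concentrate. Iterating converges to k ≈ 9.83.
Then θ = 782/(9.83−1) ≈ 88.6.

k ≈ 9.83, θ ≈ 88.6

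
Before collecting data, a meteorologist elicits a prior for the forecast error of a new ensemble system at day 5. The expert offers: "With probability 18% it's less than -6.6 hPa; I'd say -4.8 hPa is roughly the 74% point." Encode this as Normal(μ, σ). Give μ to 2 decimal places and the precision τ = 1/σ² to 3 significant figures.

μ = -5.54, τ = 0.75

The p-quantile of Normal(μ,σ) is μ + z_p·σ, with z_{0.18} = -0.9154 and z_{0.74} = 0.6433.
Eliminate σ: μ = (z₂·x₁ − z₁·x₂)/(z₂ − z₁) = (0.6433·-6.6 − (-0.9154)·-4.8)/1.559 = -5.54.
Then σ = (x₂ − x₁)/(z₂ − z₁) = (-4.8 − -6.6)/1.559 = 1.15.
Precision τ = 1/σ² = 1/1.155² = 0.75.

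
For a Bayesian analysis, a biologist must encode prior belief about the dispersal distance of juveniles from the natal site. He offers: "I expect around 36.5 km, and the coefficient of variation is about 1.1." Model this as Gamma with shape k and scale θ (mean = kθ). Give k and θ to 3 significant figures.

For Gamma(k, scale θ): mean = kθ, variance = kθ², so CV = 1/√k.
CV = 1.1, hence k = 1/CV² = 0.826.
Then θ = mean/k = 36.5/0.826 = 44.2.

k ≈ 0.826, θ ≈ 44.2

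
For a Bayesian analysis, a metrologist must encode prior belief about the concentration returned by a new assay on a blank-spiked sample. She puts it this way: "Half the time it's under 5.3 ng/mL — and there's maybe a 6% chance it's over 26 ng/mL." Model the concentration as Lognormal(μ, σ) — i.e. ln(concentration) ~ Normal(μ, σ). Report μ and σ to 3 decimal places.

μ ≈ 1.668, σ ≈ 1.023

If T ~ Lognormal(μ,σ) then ln T ~ Normal(μ,σ), so the p-quantile of ln T is μ + z_p·σ.
ln(5.3) = 1.668 and ln(26) = 3.258; z_{0.5} = 0, z_{0.94} = 1.555.
σ = (3.258 − 1.668)/(1.555 − (0)) = 1.023.
μ = 1.668 − (0)·1.023 = 1.668.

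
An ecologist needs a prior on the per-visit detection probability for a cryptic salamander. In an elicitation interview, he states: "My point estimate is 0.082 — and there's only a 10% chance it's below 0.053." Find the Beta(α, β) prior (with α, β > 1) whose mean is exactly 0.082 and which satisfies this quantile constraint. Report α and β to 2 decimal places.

With mean 0.082 fixed, write α = 0.082s, β = 0.918s where s = α+β.
Need P(θ < 0.053) = 0.1 under Beta(0.082s, 0.918s). Normal approximation: (q−m)/√(m(1−m)/s) ≈ z_{0.1} = -1.28, so s ≈ 0.082·0.918·(-1.28)²/(0.053−0.082)² = 147.0.
At s = 147.0: P(θ<0.053) ≈ 0.085. Adjusting to match 0.1 gives s ≈ 130.79.
So α = 0.082·130.79 ≈ 10.73, β = 0.918·130.79 ≈ 120.07.

α ≈ 10.73, β ≈ 120.07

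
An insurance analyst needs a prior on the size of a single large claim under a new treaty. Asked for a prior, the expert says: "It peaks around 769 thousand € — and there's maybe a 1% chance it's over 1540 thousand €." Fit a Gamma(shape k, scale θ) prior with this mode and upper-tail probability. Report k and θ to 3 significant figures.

Gamma(k,θ) with k>1 has mode (k−1)θ, so θ = 769/(k−1).
Need P(X < 1540) = 0.99 with θ tied to k this way. Start at k = 2, θ = 769: P(X<1540) ≈ 0.595.
Too low — raise k to concentrate. Iterating converges to k ≈ 11.2.
Then θ = 769/(11.2−1) ≈ 75.5.

k ≈ 11.2, θ ≈ 75.5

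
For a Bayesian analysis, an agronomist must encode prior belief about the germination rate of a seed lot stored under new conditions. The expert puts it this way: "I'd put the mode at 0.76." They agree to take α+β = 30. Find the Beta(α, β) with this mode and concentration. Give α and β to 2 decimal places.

For α,β > 1 the Beta mode is (α−1)/(α+β−2). With α+β = 30, the mode is (α−1)/28.
Set (α−1)/28 = 0.76 → α = 1 + 0.76·28 = 22.28.
β = 30 − α = 7.72.

α = 22.28, β = 7.72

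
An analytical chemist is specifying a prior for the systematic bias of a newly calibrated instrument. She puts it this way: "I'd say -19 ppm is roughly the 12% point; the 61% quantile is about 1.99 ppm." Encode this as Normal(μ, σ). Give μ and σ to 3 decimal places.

μ = -2.041, σ = 14.433

The p-quantile of Normal(μ,σ) is μ + z_p·σ, with z_{0.12} = -1.175 and z_{0.61} = 0.2793.
Eliminate σ: μ = (z₂·x₁ − z₁·x₂)/(z₂ − z₁) = (0.2793·-19 − (-1.175)·1.99)/1.454 = -2.041.
Then σ = (x₂ − x₁)/(z₂ − z₁) = (1.99 − -19)/1.454 = 14.433.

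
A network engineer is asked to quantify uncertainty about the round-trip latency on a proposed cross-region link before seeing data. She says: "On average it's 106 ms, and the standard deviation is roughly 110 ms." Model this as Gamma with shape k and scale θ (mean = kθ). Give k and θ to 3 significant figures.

k ≈ 0.929, θ ≈ 114

For Gamma(k, scale θ): mean = kθ, variance = kθ², so CV = 1/√k.
CV = SD/mean = 110/106 = 1.038, hence k = 1/CV² = 0.929.
Then θ = mean/k = 106/0.929 = 114.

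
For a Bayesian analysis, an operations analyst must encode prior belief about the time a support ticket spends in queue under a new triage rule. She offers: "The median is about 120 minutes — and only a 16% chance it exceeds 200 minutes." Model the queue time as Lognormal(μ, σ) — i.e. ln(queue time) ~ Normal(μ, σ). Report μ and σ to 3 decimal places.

If T ~ Lognormal(μ,σ) then ln T ~ Normal(μ,σ), so the p-quantile of ln T is μ + z_p·σ.
ln(120) = 4.787 and ln(200) = 5.298; z_{0.5} = 0, z_{0.84} = 0.9945.
σ = (5.298 − 4.787)/(0.9945 − (0)) = 0.514.
μ = 4.787 − (0)·0.514 = 4.787.

μ ≈ 4.787, σ ≈ 0.514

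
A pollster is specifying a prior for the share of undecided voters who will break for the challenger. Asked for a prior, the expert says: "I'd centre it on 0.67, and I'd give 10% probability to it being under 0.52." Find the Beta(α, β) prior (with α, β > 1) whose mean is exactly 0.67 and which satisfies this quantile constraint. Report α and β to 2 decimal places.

α ≈ 11.19, β ≈ 5.51

With mean 0.67 fixed, write α = 0.67s, β = 0.33s where s = α+β.
Need P(θ < 0.52) = 0.1 under Beta(0.67s, 0.33s). Normal approximation: (q−m)/√(m(1−m)/s) ≈ z_{0.1} = -1.28, so s ≈ 0.67·0.33·(-1.28)²/(0.52−0.67)² = 16.1.
At s = 16.1: P(θ<0.52) ≈ 0.104. Adjusting to match 0.1 gives s ≈ 16.70.
So α = 0.67·16.70 ≈ 11.19, β = 0.33·16.70 ≈ 5.51.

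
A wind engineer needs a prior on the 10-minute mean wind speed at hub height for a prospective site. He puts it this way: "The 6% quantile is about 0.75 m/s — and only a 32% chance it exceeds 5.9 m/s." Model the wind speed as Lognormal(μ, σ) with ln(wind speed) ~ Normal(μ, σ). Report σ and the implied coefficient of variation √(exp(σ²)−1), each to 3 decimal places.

σ ≈ 1.020, CV ≈ 1.353

If T ~ Lognormal(μ,σ) then ln T ~ Normal(μ,σ), so the p-quantile of ln T is μ + z_p·σ.
ln(0.75) = -0.2877 and ln(5.9) = 1.775; z_{0.06} = -1.555, z_{0.68} = 0.4677.
σ = (1.775 − -0.2877)/(0.4677 − (-1.555)) = 1.020.
μ = -0.2877 − (-1.555)·1.020 = 1.298.
CV = √(exp(σ²)−1) = √(exp(1.0401)−1) = 1.353.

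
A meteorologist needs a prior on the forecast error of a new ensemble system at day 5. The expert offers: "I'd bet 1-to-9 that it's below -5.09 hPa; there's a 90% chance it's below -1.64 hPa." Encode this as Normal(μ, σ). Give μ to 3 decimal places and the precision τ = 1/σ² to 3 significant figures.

For Normal(μ,σ), the p-quantile is μ + z_p·σ. Here z_{0.1} = -1.282, z_{0.9} = 1.282.
So -5.09 = μ − 1.282σ and -1.64 = μ + 1.282σ.
Subtracting: σ = (-1.64 − -5.09)/(1.282 − (-1.282)) = 1.346.
Then μ = -5.09 − (-1.282)·1.346 = -3.365.
Precision τ = 1/σ² = 1/1.346² = 0.552.

μ = -3.365, τ = 0.552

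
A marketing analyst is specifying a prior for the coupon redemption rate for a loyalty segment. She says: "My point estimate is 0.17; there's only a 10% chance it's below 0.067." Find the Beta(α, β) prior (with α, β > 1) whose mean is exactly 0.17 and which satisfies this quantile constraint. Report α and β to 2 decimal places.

α ≈ 2.92, β ≈ 14.26

With mean 0.17 fixed, write α = 0.17s, β = 0.83s where s = α+β.
Need P(θ < 0.067) = 0.1 under Beta(0.17s, 0.83s). Normal approximation: (q−m)/√(m(1−m)/s) ≈ z_{0.1} = -1.28, so s ≈ 0.17·0.83·(-1.28)²/(0.067−0.17)² = 21.8.
At s = 21.8: P(θ<0.067) ≈ 0.069. Adjusting to match 0.1 gives s ≈ 17.18.
So α = 0.17·17.18 ≈ 2.92, β = 0.83·17.18 ≈ 14.26.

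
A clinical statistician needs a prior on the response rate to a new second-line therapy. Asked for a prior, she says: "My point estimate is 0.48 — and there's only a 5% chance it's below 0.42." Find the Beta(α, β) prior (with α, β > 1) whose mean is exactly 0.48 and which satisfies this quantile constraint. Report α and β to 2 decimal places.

α ≈ 89.26, β ≈ 96.70

With mean 0.48 fixed, write α = 0.48s, β = 0.52s where s = α+β.
Need P(θ < 0.42) = 0.05 under Beta(0.48s, 0.52s). Normal approximation: (q−m)/√(m(1−m)/s) ≈ z_{0.05} = -1.64, so s ≈ 0.48·0.52·(-1.64)²/(0.42−0.48)² = 187.6.
At s = 187.6: P(θ<0.42) ≈ 0.049. Adjusting to match 0.05 gives s ≈ 185.96.
So α = 0.48·185.96 ≈ 89.26, β = 0.52·185.96 ≈ 96.70.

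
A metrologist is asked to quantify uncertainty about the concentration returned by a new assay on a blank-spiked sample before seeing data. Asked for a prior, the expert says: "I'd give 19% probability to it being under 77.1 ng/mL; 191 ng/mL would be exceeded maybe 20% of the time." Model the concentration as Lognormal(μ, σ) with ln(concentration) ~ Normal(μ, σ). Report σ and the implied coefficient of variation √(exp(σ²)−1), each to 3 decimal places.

If T ~ Lognormal(μ,σ) then ln T ~ Normal(μ,σ), so the p-quantile of ln T is μ + z_p·σ.
ln(77.1) = 4.345 and ln(191) = 5.252; z_{0.19} = -0.8779, z_{0.8} = 0.8416.
σ = (5.252 − 4.345)/(0.8416 − (-0.8779)) = 0.528.
μ = 4.345 − (-0.8779)·0.528 = 4.808.
CV = √(exp(σ²)−1) = √(exp(0.2783)−1) = 0.567.

σ ≈ 0.528, CV ≈ 0.567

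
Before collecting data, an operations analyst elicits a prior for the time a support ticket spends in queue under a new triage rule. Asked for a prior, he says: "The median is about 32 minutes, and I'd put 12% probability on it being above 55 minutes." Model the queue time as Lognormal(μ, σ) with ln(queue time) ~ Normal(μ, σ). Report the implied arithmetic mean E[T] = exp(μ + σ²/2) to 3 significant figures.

E[T] ≈ 35.6 minutes

If T ~ Lognormal(μ,σ) then ln T ~ Normal(μ,σ), so the p-quantile of ln T is μ + z_p·σ.
ln(32) = 3.466 and ln(55) = 4.007; z_{0.5} = 0, z_{0.88} = 1.175.
σ = (4.007 − 3.466)/(1.175 − (0)) = 0.461.
μ = 3.466 − (0)·0.461 = 3.466.
E[T] = exp(μ + σ²/2) = exp(3.466 + 0.1062) = 35.6 minutes.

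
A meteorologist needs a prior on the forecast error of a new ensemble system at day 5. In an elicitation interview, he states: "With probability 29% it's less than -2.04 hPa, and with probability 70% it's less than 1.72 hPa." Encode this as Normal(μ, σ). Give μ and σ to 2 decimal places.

The p-quantile of Normal(μ,σ) is μ + z_p·σ, with z_{0.29} = -0.5534 and z_{0.7} = 0.5244.
Eliminate σ: μ = (z₂·x₁ − z₁·x₂)/(z₂ − z₁) = (0.5244·-2.04 − (-0.5534)·1.72)/1.078 = -0.11.
Then σ = (x₂ − x₁)/(z₂ − z₁) = (1.72 − -2.04)/1.078 = 3.49.

μ = -0.11, σ = 3.49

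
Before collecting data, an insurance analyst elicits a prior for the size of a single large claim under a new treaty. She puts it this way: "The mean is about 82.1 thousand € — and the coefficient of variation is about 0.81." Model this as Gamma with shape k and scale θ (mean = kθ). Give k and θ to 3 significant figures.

For Gamma(k, scale θ): mean = kθ, variance = kθ², so CV = 1/√k.
CV = 0.81, hence k = 1/CV² = 1.52.
Then θ = mean/k = 82.1/1.52 = 53.9.

k ≈ 1.52, θ ≈ 53.9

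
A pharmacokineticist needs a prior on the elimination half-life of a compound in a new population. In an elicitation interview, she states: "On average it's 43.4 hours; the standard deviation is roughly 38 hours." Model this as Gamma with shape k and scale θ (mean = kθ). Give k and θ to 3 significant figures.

For Gamma(k, scale θ): mean = kθ, variance = kθ², so CV = 1/√k.
CV = SD/mean = 38/43.4 = 0.8756, hence k = 1/CV² = 1.3.
Then θ = mean/k = 43.4/1.3 = 33.3.

k ≈ 1.3, θ ≈ 33.3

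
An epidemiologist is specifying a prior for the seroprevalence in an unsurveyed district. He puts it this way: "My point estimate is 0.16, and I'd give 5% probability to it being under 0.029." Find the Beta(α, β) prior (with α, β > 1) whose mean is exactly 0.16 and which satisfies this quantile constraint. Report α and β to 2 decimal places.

With mean 0.16 fixed, write α = 0.16s, β = 0.84s where s = α+β.
Need P(θ < 0.029) = 0.05 under Beta(0.16s, 0.84s). Normal approximation: (q−m)/√(m(1−m)/s) ≈ z_{0.05} = -1.64, so s ≈ 0.16·0.84·(-1.64)²/(0.029−0.16)² = 21.2.
At s = 21.2: P(θ<0.029) ≈ 0.009. Adjusting to match 0.05 gives s ≈ 11.59.
So α = 0.16·11.59 ≈ 1.86, β = 0.84·11.59 ≈ 9.74.

α ≈ 1.86, β ≈ 9.74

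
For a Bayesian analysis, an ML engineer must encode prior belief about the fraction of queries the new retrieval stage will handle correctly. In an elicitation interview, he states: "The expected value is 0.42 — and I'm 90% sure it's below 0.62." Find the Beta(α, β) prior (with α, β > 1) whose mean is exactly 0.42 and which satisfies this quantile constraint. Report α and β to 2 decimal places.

α ≈ 4.20, β ≈ 5.80

With mean 0.42 fixed, write α = 0.42s, β = 0.58s where s = α+β.
Need P(θ < 0.62) = 0.9 under Beta(0.42s, 0.58s). Normal approximation: (q−m)/√(m(1−m)/s) ≈ z_{0.9} = 1.28, so s ≈ 0.42·0.58·(1.28)²/(0.62−0.42)² = 10.0.
At s = 10.0: P(θ<0.62) ≈ 0.900. Adjusting to match 0.9 gives s ≈ 10.01.
So α = 0.42·10.01 ≈ 4.20, β = 0.58·10.01 ≈ 5.80.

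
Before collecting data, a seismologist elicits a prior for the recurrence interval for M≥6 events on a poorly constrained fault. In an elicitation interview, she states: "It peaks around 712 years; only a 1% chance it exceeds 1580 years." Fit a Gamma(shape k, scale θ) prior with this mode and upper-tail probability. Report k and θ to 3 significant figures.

k ≈ 8.57, θ ≈ 94

Gamma(k,θ) with k>1 has mode (k−1)θ, so θ = 712/(k−1).
Need P(X < 1580) = 0.99 with θ tied to k this way. Start at k = 2, θ = 712: P(X<1580) ≈ 0.650.
Too low — raise k to concentrate. Iterating converges to k ≈ 8.57.
Then θ = 712/(8.57−1) ≈ 94.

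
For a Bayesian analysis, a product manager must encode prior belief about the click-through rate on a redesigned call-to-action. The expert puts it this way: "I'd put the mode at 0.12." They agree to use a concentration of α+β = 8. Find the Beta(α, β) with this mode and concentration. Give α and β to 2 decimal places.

α = 1.72, β = 6.28

For α,β > 1 the Beta mode is (α−1)/(α+β−2). With α+β = 8, the mode is (α−1)/6.
Set (α−1)/6 = 0.12 → α = 1 + 0.12·6 = 1.72.
β = 8 − α = 6.28.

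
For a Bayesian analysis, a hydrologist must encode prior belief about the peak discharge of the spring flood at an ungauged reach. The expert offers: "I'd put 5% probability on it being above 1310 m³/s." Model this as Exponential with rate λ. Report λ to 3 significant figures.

P(T > 1310.0) = e^(−λ·1310.0) = 0.05, so λ = −ln(0.05)/1310.0 = 0.00229.

λ ≈ 0.00229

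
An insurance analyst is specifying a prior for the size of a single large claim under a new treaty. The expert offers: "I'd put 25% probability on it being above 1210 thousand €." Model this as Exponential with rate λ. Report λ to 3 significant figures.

λ ≈ 0.00115

P(T > 1210.0) = e^(−λ·1210.0) = 0.25, so λ = −ln(0.25)/1210.0 = 0.00115.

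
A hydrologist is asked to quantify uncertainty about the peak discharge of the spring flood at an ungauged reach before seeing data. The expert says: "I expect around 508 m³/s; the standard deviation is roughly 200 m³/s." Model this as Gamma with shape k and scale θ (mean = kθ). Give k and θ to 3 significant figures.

k ≈ 6.45, θ ≈ 78.7

For Gamma(k, scale θ): mean = kθ, variance = kθ², so CV = 1/√k.
CV = SD/mean = 200/508 = 0.3937, hence k = 1/CV² = 6.45.
Then θ = mean/k = 508/6.45 = 78.7.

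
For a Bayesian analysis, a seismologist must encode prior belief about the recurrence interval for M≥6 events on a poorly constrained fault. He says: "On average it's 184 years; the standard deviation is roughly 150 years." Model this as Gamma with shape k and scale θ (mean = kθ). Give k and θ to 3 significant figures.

For Gamma(k, scale θ): mean = kθ, variance = kθ², so CV = 1/√k.
CV = SD/mean = 150/184 = 0.8152, hence k = 1/CV² = 1.5.
Then θ = mean/k = 184/1.5 = 122.

k ≈ 1.5, θ ≈ 122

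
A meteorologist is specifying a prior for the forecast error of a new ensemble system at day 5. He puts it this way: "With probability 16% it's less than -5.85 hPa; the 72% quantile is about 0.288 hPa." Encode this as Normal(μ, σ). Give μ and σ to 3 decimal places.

For Normal(μ,σ), the p-quantile is μ + z_p·σ. Here z_{0.16} = -0.9945, z_{0.72} = 0.5828.
So -5.85 = μ − 0.9945σ and 0.288 = μ + 0.5828σ.
Subtracting: σ = (0.288 − -5.85)/(0.5828 − (-0.9945)) = 3.891.
Then μ = -5.85 − (-0.9945)·3.891 = -1.980.

μ = -1.980, σ = 3.891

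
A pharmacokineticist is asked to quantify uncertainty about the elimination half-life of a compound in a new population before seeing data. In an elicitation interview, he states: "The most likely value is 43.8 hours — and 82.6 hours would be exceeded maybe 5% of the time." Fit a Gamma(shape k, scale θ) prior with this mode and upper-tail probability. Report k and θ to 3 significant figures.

Gamma(k,θ) with k>1 has mode (k−1)θ, so θ = 43.8/(k−1).
Need P(X < 82.6) = 0.95 with θ tied to k this way. Start at k = 2, θ = 43.8: P(X<82.6) ≈ 0.562.
Too low — raise k to concentrate. Iterating converges to k ≈ 7.91.
Then θ = 43.8/(7.91−1) ≈ 6.34.

k ≈ 7.91, θ ≈ 6.34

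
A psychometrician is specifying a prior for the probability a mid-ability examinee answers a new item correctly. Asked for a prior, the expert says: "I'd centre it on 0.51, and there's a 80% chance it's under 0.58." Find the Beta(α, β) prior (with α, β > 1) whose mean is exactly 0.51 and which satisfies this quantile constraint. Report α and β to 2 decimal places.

With mean 0.51 fixed, write α = 0.51s, β = 0.49s where s = α+β.
Need P(θ < 0.58) = 0.8 under Beta(0.51s, 0.49s). Normal approximation: (q−m)/√(m(1−m)/s) ≈ z_{0.8} = 0.842, so s ≈ 0.51·0.49·(0.842)²/(0.58−0.51)² = 36.1.
At s = 36.1: P(θ<0.58) ≈ 0.799. Adjusting to match 0.8 gives s ≈ 36.32.
So α = 0.51·36.32 ≈ 18.52, β = 0.49·36.32 ≈ 17.80.

α ≈ 18.52, β ≈ 17.80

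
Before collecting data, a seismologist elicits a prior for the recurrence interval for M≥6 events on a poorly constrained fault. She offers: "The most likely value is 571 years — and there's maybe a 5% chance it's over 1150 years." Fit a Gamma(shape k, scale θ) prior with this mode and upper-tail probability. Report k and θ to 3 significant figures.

Gamma(k,θ) with k>1 has mode (k−1)θ, so θ = 571/(k−1).
Need P(X < 1150) = 0.95 with θ tied to k this way. Start at k = 2, θ = 571: P(X<1150) ≈ 0.598.
Too low — raise k to concentrate. Iterating converges to k ≈ 6.65.
Then θ = 571/(6.65−1) ≈ 101.

k ≈ 6.65, θ ≈ 101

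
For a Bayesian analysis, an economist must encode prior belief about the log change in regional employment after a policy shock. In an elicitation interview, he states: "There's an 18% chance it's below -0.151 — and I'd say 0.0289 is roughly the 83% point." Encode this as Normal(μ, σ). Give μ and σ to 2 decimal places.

The p-quantile of Normal(μ,σ) is μ + z_p·σ, with z_{0.18} = -0.9154 and z_{0.83} = 0.9542.
Eliminate σ: μ = (z₂·x₁ − z₁·x₂)/(z₂ − z₁) = (0.9542·-0.151 − (-0.9154)·0.0289)/1.87 = -0.06.
Then σ = (x₂ − x₁)/(z₂ − z₁) = (0.0289 − -0.151)/1.87 = 0.10.

μ = -0.06, σ = 0.10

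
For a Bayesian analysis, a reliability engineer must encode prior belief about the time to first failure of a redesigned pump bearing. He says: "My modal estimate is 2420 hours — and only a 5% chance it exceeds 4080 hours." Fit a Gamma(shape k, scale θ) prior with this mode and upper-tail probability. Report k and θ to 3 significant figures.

Gamma(k,θ) with k>1 has mode (k−1)θ, so θ = 2420/(k−1).
Need P(X < 4080) = 0.95 with θ tied to k this way. Start at k = 2, θ = 2420: P(X<4080) ≈ 0.502.
Too low — raise k to concentrate. Iterating converges to k ≈ 11.2.
Then θ = 2420/(11.2−1) ≈ 236.

k ≈ 11.2, θ ≈ 236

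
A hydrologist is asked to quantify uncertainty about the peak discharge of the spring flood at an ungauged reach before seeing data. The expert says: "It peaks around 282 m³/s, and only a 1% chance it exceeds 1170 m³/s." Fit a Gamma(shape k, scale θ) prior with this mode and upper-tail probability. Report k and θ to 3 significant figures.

k ≈ 3.04, θ ≈ 138

Gamma(k,θ) with k>1 has mode (k−1)θ, so θ = 282/(k−1).
Need P(X < 1170) = 0.99 with θ tied to k this way. Start at k = 2, θ = 282: P(X<1170) ≈ 0.919.
Too low — raise k to concentrate. Iterating converges to k ≈ 3.04.
Then θ = 282/(3.04−1) ≈ 138.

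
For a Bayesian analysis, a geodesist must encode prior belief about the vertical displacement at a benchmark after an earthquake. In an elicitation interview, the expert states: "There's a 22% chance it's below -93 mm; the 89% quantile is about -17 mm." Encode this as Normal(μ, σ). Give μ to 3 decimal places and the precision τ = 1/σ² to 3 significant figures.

The p-quantile of Normal(μ,σ) is μ + z_p·σ, with z_{0.22} = -0.7722 and z_{0.89} = 1.227.
Eliminate σ: μ = (z₂·x₁ − z₁·x₂)/(z₂ − z₁) = (1.227·-93 − (-0.7722)·-17)/1.999 = -63.638.
Then σ = (x₂ − x₁)/(z₂ − z₁) = (-17 − -93)/1.999 = 38.024.
Precision τ = 1/σ² = 1/38.02² = 0.000692.

μ = -63.638, τ = 0.000692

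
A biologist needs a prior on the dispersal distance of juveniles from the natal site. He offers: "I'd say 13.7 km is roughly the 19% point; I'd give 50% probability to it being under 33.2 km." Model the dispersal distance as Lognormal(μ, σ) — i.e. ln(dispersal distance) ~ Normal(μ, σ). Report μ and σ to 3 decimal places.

μ ≈ 3.503, σ ≈ 1.008

If T ~ Lognormal(μ,σ) then ln T ~ Normal(μ,σ), so the p-quantile of ln T is μ + z_p·σ.
ln(13.7) = 2.617 and ln(33.2) = 3.503; z_{0.19} = -0.8779, z_{0.5} = 0.
σ = (3.503 − 2.617)/(0 − (-0.8779)) = 1.008.
μ = 2.617 − (-0.8779)·1.008 = 3.503.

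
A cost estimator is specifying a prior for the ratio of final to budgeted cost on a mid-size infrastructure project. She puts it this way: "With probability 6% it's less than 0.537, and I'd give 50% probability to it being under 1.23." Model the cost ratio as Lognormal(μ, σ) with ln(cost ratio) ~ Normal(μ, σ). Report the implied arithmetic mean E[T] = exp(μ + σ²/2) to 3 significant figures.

If T ~ Lognormal(μ,σ) then ln T ~ Normal(μ,σ), so the p-quantile of ln T is μ + z_p·σ.
ln(0.537) = -0.6218 and ln(1.23) = 0.207; z_{0.06} = -1.555, z_{0.5} = 0.
σ = (0.207 − -0.6218)/(0 − (-1.555)) = 0.533.
μ = -0.6218 − (-1.555)·0.533 = 0.207.
E[T] = exp(μ + σ²/2) = exp(0.207 + 0.1421) = 1.42.

E[T] ≈ 1.42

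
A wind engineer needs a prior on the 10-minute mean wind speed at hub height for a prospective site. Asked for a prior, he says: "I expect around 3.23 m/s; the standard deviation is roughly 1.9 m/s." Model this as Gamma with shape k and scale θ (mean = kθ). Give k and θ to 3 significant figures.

For Gamma(k, scale θ): mean = kθ, variance = kθ², so CV = 1/√k.
CV = SD/mean = 1.9/3.23 = 0.5882, hence k = 1/CV² = 2.89.
Then θ = mean/k = 3.23/2.89 = 1.12.

k ≈ 2.89, θ ≈ 1.12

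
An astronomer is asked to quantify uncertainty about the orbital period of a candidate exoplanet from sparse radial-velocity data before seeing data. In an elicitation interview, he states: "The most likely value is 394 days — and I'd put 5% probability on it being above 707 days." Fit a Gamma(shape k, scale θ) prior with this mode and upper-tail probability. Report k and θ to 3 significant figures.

k ≈ 9.15, θ ≈ 48.3

Gamma(k,θ) with k>1 has mode (k−1)θ, so θ = 394/(k−1).
Need P(X < 707) = 0.95 with θ tied to k this way. Start at k = 2, θ = 394: P(X<707) ≈ 0.535.
Too low — raise k to concentrate. Iterating converges to k ≈ 9.15.
Then θ = 394/(9.15−1) ≈ 48.3.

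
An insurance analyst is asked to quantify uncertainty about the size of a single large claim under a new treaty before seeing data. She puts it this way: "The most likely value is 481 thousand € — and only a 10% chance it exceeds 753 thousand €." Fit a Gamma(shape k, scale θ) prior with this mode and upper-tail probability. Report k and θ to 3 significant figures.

Gamma(k,θ) with k>1 has mode (k−1)θ, so θ = 481/(k−1).
Need P(X < 753) = 0.9 with θ tied to k this way. Start at k = 2, θ = 481: P(X<753) ≈ 0.464.
Too low — raise k to concentrate. Iterating converges to k ≈ 10.3.
Then θ = 481/(10.3−1) ≈ 51.6.

k ≈ 10.3, θ ≈ 51.6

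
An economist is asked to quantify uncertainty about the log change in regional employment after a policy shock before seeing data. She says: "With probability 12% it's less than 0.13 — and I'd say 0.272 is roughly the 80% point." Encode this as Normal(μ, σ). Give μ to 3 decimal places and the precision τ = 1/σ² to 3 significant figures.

The p-quantile of Normal(μ,σ) is μ + z_p·σ, with z_{0.12} = -1.175 and z_{0.8} = 0.8416.
Eliminate σ: μ = (z₂·x₁ − z₁·x₂)/(z₂ − z₁) = (0.8416·0.13 − (-1.175)·0.272)/2.017 = 0.213.
Then σ = (x₂ − x₁)/(z₂ − z₁) = (0.272 − 0.13)/2.017 = 0.070.
Precision τ = 1/σ² = 1/0.07042² = 202.

μ = 0.213, τ = 202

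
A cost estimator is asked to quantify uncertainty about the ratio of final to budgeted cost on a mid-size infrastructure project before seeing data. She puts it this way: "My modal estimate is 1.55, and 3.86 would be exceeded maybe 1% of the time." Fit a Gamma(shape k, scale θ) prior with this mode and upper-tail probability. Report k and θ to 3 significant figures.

Gamma(k,θ) with k>1 has mode (k−1)θ, so θ = 1.55/(k−1).
Need P(X < 3.86) = 0.99 with θ tied to k this way. Start at k = 2, θ = 1.55: P(X<3.86) ≈ 0.711.
Too low — raise k to concentrate. Iterating converges to k ≈ 6.64.
Then θ = 1.55/(6.64−1) ≈ 0.275.

k ≈ 6.64, θ ≈ 0.275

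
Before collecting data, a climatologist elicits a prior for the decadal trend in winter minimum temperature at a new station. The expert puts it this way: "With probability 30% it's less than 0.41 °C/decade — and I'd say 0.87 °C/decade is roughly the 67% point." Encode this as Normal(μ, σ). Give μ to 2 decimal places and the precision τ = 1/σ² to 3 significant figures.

μ = 0.66, τ = 4.39

The p-quantile of Normal(μ,σ) is μ + z_p·σ, with z_{0.3} = -0.5244 and z_{0.67} = 0.4399.
Eliminate σ: μ = (z₂·x₁ − z₁·x₂)/(z₂ − z₁) = (0.4399·0.41 − (-0.5244)·0.87)/0.9643 = 0.66.
Then σ = (x₂ − x₁)/(z₂ − z₁) = (0.87 − 0.41)/0.9643 = 0.48.
Precision τ = 1/σ² = 1/0.477² = 4.39.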